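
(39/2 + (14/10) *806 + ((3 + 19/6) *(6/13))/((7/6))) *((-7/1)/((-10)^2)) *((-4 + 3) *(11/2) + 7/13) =135038361/338000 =399.52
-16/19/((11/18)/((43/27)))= -1376/627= -2.19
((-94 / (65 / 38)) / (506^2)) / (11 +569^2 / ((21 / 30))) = -0.00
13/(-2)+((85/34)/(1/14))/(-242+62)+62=1991/36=55.31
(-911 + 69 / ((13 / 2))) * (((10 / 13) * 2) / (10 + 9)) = -234100 / 3211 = -72.91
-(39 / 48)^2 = -169 / 256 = -0.66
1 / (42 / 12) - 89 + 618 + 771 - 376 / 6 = 25990 / 21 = 1237.62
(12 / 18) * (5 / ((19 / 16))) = 2.81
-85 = -85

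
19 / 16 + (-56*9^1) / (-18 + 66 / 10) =45.40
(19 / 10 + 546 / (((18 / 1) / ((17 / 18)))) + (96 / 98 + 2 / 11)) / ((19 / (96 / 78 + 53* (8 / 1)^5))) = 2741754646112 / 945945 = 2898429.24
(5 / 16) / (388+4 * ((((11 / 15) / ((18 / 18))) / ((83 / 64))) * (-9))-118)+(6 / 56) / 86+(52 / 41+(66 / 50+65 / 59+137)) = 4245231674036489 / 30173833855200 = 140.69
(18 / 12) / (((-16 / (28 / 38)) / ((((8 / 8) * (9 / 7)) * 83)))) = -2241 / 304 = -7.37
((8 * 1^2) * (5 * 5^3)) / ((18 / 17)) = 42500 / 9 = 4722.22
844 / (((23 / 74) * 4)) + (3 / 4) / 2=124981 / 184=679.24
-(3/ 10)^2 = -9/ 100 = -0.09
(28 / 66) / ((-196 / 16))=-8 / 231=-0.03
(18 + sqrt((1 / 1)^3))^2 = 361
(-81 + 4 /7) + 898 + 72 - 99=5534 /7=790.57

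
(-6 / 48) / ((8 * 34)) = -1 / 2176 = -0.00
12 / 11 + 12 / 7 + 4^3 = 66.81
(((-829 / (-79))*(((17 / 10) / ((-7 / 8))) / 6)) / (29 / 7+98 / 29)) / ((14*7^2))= -408697 / 620656785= -0.00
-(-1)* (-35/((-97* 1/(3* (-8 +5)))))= -315/97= -3.25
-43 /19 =-2.26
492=492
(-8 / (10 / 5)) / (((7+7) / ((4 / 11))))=-8 / 77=-0.10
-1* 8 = -8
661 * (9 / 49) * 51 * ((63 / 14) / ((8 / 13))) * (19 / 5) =674455977 / 3920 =172055.10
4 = 4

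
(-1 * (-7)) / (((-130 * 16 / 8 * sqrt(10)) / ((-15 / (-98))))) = -3 * sqrt(10) / 7280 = -0.00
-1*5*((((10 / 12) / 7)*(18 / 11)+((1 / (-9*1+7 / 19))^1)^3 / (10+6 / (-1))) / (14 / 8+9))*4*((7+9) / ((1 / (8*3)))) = -138.89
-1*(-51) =51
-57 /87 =-19 /29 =-0.66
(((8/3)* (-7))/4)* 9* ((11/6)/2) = -38.50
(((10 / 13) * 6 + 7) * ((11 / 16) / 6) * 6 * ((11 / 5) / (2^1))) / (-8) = -18271 / 16640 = -1.10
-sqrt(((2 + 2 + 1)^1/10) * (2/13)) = -sqrt(13)/13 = -0.28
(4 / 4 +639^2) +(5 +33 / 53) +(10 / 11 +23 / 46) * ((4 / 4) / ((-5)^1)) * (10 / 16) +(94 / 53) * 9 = 3809027317 / 9328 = 408343.41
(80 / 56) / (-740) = -1 / 518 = -0.00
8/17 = 0.47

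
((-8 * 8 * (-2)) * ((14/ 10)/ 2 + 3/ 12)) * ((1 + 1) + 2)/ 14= 1216/ 35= 34.74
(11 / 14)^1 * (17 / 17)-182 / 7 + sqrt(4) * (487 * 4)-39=53645 / 14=3831.79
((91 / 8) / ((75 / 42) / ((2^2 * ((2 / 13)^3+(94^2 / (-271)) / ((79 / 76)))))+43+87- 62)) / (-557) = -187939628968 / 625662534438379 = -0.00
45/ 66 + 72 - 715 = -14131/ 22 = -642.32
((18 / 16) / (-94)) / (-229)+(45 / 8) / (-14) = -30267 / 75341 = -0.40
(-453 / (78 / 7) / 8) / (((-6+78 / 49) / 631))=727.42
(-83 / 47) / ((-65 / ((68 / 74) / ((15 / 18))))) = 0.03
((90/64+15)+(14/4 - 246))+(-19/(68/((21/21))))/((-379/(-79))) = -46627113/206176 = -226.15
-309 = -309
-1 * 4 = -4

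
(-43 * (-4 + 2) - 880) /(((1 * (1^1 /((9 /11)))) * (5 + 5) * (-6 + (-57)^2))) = -0.02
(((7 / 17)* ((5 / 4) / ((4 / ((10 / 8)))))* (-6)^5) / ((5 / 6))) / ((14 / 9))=-32805 / 34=-964.85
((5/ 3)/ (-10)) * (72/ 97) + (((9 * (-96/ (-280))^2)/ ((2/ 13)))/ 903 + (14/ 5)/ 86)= -2987839/ 35766325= -0.08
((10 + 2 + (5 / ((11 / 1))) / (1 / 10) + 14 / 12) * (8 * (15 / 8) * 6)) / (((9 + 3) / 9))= 52605 / 44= 1195.57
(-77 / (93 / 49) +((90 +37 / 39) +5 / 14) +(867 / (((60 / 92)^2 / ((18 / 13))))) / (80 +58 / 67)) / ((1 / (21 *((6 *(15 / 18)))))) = 1558231449 / 173290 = 8992.04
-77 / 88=-7 / 8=-0.88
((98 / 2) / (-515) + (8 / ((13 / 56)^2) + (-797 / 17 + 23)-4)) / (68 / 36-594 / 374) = 1604250657 / 4003610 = 400.70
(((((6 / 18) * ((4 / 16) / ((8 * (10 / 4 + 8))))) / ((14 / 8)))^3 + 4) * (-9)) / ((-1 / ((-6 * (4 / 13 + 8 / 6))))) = -43912253954 / 123884397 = -354.46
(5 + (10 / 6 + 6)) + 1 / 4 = 155 / 12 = 12.92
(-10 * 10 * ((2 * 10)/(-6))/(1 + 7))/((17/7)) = 875/51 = 17.16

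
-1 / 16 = -0.06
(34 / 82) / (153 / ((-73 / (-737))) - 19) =1241 / 4566334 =0.00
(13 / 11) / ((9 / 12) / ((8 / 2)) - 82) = -208 / 14399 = -0.01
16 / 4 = 4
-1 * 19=-19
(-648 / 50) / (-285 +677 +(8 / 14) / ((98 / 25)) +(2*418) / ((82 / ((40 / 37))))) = -28097874 / 874085675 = -0.03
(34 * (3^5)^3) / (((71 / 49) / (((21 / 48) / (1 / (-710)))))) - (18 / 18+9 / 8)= -836684767187 / 8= -104585595898.38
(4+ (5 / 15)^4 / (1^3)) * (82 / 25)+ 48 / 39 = 15154 / 1053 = 14.39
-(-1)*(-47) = -47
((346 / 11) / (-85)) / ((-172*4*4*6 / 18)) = 0.00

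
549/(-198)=-61/22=-2.77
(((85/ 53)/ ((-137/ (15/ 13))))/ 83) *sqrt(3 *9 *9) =-11475 *sqrt(3)/ 7834619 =-0.00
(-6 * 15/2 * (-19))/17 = 855/17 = 50.29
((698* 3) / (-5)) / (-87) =698 / 145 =4.81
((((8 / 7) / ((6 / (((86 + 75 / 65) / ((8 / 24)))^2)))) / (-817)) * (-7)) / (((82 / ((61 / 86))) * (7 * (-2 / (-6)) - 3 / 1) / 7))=-4933216827 / 486845398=-10.13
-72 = -72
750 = 750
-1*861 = -861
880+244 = 1124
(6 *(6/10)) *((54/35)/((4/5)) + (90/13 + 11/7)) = 37.52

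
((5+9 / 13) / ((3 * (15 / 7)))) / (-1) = -518 / 585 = -0.89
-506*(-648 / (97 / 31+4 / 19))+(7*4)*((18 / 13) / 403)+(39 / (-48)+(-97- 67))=16161437785275 / 164881808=98018.32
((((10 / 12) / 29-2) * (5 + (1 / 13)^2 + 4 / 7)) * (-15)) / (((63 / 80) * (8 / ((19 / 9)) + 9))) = 175506800 / 10718487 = 16.37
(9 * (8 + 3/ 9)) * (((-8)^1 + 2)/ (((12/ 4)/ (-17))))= 2550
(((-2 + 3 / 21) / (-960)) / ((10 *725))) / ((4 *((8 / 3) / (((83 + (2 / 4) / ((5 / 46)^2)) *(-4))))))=-40729 / 3248000000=-0.00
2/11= 0.18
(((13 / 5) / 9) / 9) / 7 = 13 / 2835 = 0.00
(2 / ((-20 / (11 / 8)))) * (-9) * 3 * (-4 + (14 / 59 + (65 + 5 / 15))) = 539451 / 2360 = 228.58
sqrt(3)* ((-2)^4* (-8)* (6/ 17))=-768* sqrt(3)/ 17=-78.25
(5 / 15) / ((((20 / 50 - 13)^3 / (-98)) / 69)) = 5750 / 5103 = 1.13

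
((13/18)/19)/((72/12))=13/2052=0.01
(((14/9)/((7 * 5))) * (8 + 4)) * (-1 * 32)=-256/15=-17.07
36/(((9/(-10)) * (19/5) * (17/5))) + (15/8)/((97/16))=-2.79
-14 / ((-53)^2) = -14 / 2809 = -0.00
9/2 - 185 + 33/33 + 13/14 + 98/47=-58064/329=-176.49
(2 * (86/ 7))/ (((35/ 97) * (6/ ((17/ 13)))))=141814/ 9555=14.84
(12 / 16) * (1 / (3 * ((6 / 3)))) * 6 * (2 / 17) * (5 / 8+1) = 39 / 272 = 0.14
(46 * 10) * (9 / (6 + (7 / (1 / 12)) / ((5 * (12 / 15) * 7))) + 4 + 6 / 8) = 2645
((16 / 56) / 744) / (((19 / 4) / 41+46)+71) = 41 / 12503757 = 0.00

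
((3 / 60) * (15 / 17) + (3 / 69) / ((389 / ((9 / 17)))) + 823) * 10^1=147275525 / 17894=8230.44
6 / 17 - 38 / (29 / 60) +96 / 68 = -37890 / 493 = -76.86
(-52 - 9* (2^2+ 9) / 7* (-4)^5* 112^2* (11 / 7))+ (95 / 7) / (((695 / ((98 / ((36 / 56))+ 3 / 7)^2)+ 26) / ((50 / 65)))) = 74126308076713389306 / 219712096331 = 337379276.40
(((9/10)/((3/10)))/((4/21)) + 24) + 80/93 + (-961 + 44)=-326017/372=-876.39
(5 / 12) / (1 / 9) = 15 / 4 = 3.75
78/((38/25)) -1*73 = -412/19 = -21.68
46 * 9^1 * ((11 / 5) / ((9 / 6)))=3036 / 5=607.20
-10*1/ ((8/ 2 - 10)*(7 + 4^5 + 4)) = 1/ 621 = 0.00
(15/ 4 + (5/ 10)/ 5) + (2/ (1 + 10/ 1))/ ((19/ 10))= 16493/ 4180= 3.95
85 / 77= 1.10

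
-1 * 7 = -7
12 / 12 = 1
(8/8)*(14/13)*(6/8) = 21/26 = 0.81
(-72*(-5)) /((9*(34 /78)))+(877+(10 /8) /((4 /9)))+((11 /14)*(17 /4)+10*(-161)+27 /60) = -6041711 /9520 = -634.63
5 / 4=1.25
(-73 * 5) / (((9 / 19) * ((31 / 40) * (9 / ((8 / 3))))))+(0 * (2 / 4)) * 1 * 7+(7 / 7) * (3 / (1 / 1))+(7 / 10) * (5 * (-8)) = -319.60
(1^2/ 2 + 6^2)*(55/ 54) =4015/ 108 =37.18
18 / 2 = 9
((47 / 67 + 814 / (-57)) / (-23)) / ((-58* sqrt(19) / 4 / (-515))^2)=55017213100 / 1403547423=39.20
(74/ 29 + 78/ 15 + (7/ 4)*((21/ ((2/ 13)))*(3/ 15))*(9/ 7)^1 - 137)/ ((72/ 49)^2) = -12593245/ 400896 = -31.41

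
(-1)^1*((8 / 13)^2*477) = -30528 / 169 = -180.64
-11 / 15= -0.73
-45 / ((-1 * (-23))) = -45 / 23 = -1.96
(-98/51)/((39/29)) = -2842/1989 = -1.43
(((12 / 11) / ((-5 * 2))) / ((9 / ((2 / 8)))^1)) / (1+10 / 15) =-1 / 550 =-0.00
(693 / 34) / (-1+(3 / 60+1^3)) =6930 / 17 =407.65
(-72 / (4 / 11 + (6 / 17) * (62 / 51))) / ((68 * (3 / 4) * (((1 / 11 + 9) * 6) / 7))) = -2057 / 9000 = -0.23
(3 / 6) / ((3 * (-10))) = -1 / 60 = -0.02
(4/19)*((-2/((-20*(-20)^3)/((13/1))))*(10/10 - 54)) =689/380000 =0.00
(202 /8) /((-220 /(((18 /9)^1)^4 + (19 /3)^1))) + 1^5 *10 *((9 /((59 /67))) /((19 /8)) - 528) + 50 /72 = -46512060721 /8878320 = -5238.84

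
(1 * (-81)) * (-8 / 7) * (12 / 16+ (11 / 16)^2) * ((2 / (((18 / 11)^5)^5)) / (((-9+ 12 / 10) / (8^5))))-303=-12181220418401293366913073523999 / 39642433235601535781906300928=-307.28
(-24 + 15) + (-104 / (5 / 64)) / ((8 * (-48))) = -5.53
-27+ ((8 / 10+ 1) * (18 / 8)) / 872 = -470799 / 17440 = -27.00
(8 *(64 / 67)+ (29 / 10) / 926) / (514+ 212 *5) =4743063 / 976541080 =0.00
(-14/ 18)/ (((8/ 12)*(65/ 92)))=-322/ 195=-1.65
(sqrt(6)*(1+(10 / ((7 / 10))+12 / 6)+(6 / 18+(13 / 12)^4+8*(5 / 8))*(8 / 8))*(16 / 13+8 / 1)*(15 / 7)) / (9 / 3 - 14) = -87078175*sqrt(6) / 2018016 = -105.70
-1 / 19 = -0.05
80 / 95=16 / 19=0.84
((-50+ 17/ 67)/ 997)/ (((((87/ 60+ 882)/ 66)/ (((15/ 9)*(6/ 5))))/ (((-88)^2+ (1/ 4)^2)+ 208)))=-1044345555/ 17615993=-59.28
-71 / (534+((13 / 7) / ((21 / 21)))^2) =-3479 / 26335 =-0.13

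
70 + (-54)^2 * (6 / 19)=18826 / 19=990.84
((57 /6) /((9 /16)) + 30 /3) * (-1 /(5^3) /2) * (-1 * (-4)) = -484 /1125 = -0.43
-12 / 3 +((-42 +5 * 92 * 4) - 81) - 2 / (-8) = 6853 / 4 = 1713.25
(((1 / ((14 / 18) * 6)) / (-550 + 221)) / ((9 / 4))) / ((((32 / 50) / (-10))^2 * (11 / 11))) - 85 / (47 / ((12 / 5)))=-4.41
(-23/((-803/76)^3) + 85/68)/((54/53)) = 46450859377/37280277144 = 1.25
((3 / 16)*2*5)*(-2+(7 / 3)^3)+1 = 1517 / 72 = 21.07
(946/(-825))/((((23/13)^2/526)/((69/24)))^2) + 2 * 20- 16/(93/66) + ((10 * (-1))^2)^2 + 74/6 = -2534592029597/9839400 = -257596.20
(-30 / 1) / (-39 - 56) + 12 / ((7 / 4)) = 954 / 133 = 7.17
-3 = -3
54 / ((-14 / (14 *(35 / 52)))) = -945 / 26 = -36.35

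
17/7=2.43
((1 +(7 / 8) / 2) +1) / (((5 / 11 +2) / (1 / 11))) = 13 / 144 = 0.09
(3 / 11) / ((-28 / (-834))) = 1251 / 154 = 8.12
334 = 334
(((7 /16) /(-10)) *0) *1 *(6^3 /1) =0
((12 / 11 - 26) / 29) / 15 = -274 / 4785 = -0.06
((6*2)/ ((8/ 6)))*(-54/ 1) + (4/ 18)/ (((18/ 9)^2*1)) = -8747/ 18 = -485.94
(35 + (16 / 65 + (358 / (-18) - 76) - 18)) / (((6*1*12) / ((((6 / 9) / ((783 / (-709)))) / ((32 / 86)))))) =701292461 / 395759520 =1.77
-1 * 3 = -3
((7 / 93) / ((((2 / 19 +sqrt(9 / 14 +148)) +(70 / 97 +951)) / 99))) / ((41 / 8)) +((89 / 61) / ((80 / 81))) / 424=567749977890275878443 / 113280363853146584199040 - 6277007352* sqrt(29134) / 54748088005116467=0.00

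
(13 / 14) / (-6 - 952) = -13 / 13412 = -0.00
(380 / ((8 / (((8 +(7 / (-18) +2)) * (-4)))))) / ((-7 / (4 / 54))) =32870 / 1701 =19.32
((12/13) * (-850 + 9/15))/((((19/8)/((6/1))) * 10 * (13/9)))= -137.13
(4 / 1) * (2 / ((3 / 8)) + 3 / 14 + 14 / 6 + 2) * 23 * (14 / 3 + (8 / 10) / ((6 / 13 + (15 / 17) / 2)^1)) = 42295804 / 8379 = 5047.83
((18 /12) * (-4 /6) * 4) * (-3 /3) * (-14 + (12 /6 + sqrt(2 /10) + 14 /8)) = -41 + 4 * sqrt(5) /5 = -39.21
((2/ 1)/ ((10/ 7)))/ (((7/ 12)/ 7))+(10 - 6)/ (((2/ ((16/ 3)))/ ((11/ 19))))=22.98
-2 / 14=-1 / 7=-0.14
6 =6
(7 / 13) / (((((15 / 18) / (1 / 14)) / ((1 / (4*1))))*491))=3 / 127660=0.00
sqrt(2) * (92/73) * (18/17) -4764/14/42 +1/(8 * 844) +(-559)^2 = 312474.79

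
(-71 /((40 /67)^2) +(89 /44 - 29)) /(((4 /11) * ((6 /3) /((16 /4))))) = -3980709 /3200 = -1243.97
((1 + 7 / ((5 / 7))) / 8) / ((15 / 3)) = 27 / 100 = 0.27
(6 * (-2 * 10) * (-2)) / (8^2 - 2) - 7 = -97 / 31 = -3.13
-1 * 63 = -63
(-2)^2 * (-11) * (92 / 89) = -4048 / 89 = -45.48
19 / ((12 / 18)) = 57 / 2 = 28.50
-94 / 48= -47 / 24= -1.96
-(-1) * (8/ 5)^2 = 64/ 25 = 2.56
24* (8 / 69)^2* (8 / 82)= 2048 / 65067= 0.03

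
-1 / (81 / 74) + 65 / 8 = 4673 / 648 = 7.21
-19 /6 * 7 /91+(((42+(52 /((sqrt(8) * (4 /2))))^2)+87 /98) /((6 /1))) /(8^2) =10781 /122304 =0.09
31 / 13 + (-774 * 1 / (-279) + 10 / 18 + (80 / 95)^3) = 157015826 / 24877593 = 6.31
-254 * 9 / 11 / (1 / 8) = -18288 / 11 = -1662.55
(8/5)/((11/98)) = 784/55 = 14.25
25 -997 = -972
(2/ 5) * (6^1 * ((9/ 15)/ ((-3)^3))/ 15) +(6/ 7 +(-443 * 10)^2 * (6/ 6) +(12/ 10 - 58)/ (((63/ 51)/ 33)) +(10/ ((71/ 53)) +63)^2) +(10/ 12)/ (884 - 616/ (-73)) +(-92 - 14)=19628242.77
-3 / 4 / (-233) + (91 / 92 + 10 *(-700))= -37507682 / 5359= -6999.01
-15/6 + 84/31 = 13/62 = 0.21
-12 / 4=-3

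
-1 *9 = -9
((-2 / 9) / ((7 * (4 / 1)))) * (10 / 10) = -0.01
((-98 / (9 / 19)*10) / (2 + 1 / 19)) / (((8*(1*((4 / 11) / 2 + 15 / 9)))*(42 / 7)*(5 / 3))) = -194579 / 28548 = -6.82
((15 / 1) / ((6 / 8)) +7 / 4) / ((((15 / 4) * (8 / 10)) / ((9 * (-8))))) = -522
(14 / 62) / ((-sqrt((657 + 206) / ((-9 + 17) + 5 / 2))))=-7 *sqrt(36246) / 53506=-0.02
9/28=0.32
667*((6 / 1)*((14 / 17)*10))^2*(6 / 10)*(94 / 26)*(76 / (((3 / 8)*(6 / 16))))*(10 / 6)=11954552422400 / 3757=3181941022.73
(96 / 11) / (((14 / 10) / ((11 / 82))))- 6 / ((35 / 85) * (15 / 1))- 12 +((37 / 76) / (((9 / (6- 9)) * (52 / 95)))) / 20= -43518439 / 3581760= -12.15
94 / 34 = 47 / 17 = 2.76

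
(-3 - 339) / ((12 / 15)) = -855 / 2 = -427.50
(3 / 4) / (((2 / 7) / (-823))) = -17283 / 8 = -2160.38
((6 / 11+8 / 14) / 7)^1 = 0.16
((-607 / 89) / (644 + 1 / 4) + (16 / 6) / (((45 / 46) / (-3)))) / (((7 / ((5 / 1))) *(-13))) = 28170388 / 62613369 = 0.45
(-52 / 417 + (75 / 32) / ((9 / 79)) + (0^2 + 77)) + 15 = 1500509 / 13344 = 112.45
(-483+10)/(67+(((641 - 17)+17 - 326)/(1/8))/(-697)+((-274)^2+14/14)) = -29971/4761168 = -0.01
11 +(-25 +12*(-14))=-182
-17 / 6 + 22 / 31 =-395 / 186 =-2.12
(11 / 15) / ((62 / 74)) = 407 / 465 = 0.88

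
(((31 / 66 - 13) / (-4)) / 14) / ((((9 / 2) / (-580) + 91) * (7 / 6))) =119915 / 56891989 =0.00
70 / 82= 35 / 41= 0.85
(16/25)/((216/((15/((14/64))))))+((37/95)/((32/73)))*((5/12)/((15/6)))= 26909/76608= 0.35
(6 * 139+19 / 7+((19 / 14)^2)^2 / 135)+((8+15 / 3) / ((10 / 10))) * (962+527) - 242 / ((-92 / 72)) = 2431334075783 / 119281680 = 20383.13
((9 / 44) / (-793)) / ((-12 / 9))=27 / 139568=0.00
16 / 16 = 1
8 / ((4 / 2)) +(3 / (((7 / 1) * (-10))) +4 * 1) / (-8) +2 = 3083 / 560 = 5.51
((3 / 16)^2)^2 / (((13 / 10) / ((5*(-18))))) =-18225 / 212992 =-0.09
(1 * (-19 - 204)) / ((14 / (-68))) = 7582 / 7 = 1083.14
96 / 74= 48 / 37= 1.30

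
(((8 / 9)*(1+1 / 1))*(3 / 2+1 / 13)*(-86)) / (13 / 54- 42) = 4128 / 715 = 5.77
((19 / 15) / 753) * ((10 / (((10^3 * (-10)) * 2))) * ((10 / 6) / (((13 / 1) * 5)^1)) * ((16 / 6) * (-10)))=19 / 33037875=0.00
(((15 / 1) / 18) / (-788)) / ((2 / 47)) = -235 / 9456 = -0.02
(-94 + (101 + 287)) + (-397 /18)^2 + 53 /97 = 24545077 /31428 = 780.99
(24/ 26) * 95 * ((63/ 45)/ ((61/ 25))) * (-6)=-239400/ 793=-301.89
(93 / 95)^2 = 8649 / 9025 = 0.96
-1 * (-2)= 2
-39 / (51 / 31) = -403 / 17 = -23.71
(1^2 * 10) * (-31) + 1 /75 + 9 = -22574 /75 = -300.99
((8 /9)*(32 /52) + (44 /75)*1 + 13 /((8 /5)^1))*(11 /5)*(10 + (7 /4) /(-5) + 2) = 555281639 /2340000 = 237.30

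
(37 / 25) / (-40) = -37 / 1000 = -0.04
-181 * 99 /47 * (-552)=9891288 /47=210452.94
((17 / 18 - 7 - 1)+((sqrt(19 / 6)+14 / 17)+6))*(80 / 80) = -71 / 306+sqrt(114) / 6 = 1.55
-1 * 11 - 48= -59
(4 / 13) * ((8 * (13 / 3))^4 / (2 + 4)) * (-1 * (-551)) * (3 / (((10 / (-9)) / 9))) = -4958400512 / 5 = -991680102.40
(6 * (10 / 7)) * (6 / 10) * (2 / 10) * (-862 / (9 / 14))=-6896 / 5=-1379.20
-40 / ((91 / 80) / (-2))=6400 / 91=70.33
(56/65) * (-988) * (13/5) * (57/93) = -1051232/775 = -1356.43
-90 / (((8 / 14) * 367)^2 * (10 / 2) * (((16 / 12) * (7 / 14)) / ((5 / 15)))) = -441 / 2155024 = -0.00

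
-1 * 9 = -9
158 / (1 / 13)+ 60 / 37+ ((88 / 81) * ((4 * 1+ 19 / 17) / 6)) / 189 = 19794369886 / 9629361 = 2055.63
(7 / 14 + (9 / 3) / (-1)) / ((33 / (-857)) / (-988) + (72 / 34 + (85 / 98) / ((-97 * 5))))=-171038748790 / 144760197299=-1.18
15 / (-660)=-1 / 44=-0.02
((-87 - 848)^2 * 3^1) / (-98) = -2622675 / 98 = -26761.99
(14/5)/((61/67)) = 3.08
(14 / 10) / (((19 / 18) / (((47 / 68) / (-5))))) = -2961 / 16150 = -0.18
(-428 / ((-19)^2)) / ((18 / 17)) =-3638 / 3249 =-1.12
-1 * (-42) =42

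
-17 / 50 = -0.34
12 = 12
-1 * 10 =-10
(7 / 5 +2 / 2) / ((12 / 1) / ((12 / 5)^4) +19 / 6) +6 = 203646 / 30485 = 6.68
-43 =-43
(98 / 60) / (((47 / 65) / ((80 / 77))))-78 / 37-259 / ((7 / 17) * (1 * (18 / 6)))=-12018439 / 57387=-209.43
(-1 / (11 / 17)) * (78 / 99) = -442 / 363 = -1.22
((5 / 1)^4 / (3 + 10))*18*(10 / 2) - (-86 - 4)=57420 / 13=4416.92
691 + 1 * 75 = 766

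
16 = 16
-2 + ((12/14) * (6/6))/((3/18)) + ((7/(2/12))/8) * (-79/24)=-3167/224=-14.14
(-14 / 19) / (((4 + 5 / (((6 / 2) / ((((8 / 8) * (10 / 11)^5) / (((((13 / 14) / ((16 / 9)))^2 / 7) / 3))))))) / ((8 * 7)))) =-0.49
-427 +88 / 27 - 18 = -11927 / 27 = -441.74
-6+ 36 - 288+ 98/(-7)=-272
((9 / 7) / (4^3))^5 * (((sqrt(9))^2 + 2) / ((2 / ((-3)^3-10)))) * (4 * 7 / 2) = -24032943 / 2578054119424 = -0.00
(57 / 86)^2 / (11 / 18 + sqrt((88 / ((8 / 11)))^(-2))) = 186219 / 262558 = 0.71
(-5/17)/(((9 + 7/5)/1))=-25/884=-0.03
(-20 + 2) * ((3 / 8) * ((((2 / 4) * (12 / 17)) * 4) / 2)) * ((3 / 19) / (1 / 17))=-243 / 19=-12.79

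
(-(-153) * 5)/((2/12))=4590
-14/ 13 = -1.08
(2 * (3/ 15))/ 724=1/ 1810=0.00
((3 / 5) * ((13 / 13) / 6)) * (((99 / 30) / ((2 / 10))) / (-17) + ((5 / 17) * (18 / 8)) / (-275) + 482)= 1799041 / 37400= 48.10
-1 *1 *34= -34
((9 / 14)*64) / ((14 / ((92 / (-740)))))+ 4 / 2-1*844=-7636042 / 9065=-842.37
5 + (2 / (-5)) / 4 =49 / 10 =4.90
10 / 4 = 5 / 2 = 2.50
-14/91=-2/13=-0.15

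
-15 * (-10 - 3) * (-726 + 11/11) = -141375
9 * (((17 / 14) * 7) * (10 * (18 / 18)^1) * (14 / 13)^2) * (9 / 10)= 134946 / 169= 798.50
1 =1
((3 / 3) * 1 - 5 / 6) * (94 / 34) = 47 / 102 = 0.46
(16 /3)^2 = 256 /9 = 28.44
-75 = -75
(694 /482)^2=120409 /58081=2.07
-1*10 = -10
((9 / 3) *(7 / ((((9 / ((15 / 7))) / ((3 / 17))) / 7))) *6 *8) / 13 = 5040 / 221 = 22.81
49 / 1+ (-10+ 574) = 613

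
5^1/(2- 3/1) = -5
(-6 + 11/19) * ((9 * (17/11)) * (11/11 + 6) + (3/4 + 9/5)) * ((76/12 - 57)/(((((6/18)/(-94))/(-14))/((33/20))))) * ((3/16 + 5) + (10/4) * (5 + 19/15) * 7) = 4106469120411/200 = 20532345602.06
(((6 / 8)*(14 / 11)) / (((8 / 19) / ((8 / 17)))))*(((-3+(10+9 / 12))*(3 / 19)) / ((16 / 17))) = 1953 / 1408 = 1.39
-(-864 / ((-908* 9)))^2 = -576 / 51529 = -0.01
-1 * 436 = -436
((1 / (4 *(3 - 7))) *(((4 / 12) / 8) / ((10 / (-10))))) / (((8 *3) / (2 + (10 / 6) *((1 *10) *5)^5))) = 781250003 / 13824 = 56514.03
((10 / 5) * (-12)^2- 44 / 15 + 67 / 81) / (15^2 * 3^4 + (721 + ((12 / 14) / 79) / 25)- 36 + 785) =320151055 / 22054953861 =0.01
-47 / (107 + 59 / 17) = -799 / 1878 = -0.43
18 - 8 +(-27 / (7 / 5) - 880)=-6225 / 7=-889.29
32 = 32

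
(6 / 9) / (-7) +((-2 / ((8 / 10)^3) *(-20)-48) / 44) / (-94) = -71237 / 694848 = -0.10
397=397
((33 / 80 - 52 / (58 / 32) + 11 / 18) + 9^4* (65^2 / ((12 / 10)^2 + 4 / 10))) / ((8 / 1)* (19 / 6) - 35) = -7234965438659 / 4642320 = -1558480.55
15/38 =0.39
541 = 541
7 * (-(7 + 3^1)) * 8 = -560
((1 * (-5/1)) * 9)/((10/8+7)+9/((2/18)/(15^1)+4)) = -32460/7571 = -4.29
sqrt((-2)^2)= 2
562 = 562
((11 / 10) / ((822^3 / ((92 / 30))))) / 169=253 / 7039850243400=0.00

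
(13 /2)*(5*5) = 325 /2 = 162.50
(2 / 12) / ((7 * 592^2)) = 0.00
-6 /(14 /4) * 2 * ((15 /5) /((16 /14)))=-9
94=94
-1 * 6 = -6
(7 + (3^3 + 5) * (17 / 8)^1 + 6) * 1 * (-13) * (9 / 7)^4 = -6908733 / 2401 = -2877.44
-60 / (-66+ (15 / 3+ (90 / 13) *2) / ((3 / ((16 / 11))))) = 12870 / 12197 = 1.06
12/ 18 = 2/ 3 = 0.67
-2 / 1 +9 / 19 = -29 / 19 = -1.53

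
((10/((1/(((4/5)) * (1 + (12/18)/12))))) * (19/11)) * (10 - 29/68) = 78337/561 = 139.64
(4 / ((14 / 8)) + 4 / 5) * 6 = 648 / 35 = 18.51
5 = 5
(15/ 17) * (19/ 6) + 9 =401/ 34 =11.79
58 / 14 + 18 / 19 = 677 / 133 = 5.09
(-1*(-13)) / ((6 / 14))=91 / 3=30.33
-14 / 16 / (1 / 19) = -133 / 8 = -16.62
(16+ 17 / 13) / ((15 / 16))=240 / 13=18.46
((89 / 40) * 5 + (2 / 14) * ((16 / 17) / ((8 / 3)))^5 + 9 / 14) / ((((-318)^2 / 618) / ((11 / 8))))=1060202451143 / 10720760905344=0.10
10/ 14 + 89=628/ 7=89.71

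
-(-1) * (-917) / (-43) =917 / 43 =21.33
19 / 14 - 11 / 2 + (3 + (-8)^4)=28664 / 7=4094.86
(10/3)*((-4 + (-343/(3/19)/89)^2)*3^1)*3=421861330/23763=17752.86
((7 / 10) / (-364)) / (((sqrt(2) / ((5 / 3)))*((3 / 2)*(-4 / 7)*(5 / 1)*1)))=7*sqrt(2) / 18720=0.00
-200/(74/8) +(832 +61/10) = 816.48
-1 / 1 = -1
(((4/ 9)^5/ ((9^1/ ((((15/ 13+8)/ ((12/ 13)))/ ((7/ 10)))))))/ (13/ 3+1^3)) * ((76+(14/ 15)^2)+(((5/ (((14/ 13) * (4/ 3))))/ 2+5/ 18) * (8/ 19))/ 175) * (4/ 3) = 11680473152/ 22264720695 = 0.52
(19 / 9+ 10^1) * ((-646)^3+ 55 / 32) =-940316436373 / 288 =-3264987626.30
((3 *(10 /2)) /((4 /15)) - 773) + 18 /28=-20051 /28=-716.11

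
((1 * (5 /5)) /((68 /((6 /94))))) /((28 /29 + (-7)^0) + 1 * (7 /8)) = 0.00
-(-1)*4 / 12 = 1 / 3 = 0.33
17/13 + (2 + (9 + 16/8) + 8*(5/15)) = 662/39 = 16.97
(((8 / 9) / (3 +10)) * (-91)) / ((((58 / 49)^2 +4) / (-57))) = 319333 / 4863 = 65.67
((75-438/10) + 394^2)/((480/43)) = 2086403/150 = 13909.35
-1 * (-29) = 29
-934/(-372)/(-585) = -467/108810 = -0.00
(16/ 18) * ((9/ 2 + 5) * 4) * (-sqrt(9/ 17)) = -304 * sqrt(17)/ 51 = -24.58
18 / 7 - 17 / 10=61 / 70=0.87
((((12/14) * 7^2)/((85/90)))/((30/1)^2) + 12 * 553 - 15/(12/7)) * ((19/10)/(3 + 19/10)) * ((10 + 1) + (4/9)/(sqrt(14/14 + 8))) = 1314950879/45900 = 28648.17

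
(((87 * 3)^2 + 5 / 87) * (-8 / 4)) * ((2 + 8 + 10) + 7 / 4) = -2963266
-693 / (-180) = 77 / 20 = 3.85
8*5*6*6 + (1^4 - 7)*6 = 1404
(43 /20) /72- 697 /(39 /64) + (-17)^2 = -16001201 /18720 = -854.77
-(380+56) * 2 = -872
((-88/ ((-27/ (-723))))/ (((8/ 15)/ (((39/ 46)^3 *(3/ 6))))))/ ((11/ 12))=-71479395/ 48668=-1468.71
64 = 64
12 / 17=0.71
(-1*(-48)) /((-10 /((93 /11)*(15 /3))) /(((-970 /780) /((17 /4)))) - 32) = -144336 /93793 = -1.54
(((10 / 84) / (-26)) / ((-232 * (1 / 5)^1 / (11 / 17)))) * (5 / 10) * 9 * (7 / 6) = 275 / 820352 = 0.00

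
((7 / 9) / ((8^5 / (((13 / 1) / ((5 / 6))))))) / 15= 91 / 3686400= 0.00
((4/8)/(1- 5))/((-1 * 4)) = 0.03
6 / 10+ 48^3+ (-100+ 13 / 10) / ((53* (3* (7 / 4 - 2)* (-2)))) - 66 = 5857844 / 53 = 110525.36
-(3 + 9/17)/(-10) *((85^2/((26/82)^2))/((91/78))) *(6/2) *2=154315800/1183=130444.46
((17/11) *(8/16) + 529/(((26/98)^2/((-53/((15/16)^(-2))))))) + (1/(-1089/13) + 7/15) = -82471250774681/235572480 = -350088.65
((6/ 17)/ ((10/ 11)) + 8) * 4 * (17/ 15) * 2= 5704/ 75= 76.05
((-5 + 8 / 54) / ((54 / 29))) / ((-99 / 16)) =30392 / 72171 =0.42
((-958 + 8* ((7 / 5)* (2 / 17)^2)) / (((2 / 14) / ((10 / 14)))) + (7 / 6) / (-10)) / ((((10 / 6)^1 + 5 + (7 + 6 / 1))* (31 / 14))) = -581330281 / 5285810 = -109.98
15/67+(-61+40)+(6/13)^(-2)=-38789/2412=-16.08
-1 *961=-961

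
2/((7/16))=32/7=4.57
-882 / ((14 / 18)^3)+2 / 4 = -26237 / 14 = -1874.07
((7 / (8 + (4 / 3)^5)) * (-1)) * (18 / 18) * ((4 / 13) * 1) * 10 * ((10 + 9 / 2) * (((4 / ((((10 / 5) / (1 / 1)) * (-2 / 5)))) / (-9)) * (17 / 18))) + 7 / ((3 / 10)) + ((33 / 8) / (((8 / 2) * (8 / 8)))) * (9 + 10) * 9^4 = 8503771009 / 66144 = 128564.51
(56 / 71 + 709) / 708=50395 / 50268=1.00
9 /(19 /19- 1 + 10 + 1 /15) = 135 /151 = 0.89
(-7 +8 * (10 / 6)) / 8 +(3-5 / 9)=3.24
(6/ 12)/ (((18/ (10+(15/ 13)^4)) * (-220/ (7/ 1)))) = -470729/ 45240624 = -0.01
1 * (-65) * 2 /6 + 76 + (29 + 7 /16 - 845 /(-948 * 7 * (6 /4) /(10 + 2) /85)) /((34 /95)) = 113871857 /300832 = 378.52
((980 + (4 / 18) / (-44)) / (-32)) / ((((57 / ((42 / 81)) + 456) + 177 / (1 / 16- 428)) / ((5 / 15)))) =-0.02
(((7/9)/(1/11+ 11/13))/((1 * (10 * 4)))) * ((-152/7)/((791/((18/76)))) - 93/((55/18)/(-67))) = 448512181/10599400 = 42.31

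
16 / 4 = 4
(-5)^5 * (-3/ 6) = 1562.50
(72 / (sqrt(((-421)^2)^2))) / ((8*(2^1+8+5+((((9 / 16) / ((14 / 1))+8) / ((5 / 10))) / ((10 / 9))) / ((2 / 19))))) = 6720 / 20180128537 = 0.00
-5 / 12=-0.42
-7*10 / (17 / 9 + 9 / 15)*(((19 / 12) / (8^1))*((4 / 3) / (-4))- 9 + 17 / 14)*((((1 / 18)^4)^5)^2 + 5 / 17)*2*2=321561241126369618106996845542029280767967009165023815325 / 1237733482806712242846869909987033926251228374149103616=259.80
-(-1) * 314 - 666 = -352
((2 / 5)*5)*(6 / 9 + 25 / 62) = 199 / 93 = 2.14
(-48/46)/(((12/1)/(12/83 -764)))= 126800/1909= 66.42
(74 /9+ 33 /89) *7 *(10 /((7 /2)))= 137660 /801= 171.86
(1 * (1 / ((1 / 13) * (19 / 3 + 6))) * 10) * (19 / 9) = 2470 / 111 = 22.25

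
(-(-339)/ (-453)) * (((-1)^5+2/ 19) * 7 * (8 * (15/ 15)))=107576/ 2869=37.50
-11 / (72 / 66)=-121 / 12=-10.08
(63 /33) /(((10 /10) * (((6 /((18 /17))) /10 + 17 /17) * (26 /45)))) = 14175 /6721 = 2.11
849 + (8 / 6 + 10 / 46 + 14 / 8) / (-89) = 20853925 / 24564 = 848.96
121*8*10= 9680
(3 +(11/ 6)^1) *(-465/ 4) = -4495/ 8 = -561.88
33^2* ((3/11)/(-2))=-297/2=-148.50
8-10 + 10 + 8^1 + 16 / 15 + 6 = 346 / 15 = 23.07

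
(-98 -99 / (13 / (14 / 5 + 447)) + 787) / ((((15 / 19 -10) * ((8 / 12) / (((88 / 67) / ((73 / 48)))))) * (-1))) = -1647093888 / 4279625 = -384.87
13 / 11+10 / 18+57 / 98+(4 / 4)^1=32201 / 9702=3.32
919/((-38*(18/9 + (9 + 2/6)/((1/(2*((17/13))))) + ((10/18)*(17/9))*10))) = -967707/1476680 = -0.66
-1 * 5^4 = -625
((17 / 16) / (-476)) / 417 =-1 / 186816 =-0.00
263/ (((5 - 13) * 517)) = -263/ 4136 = -0.06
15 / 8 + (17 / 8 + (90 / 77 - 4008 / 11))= -27658 / 77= -359.19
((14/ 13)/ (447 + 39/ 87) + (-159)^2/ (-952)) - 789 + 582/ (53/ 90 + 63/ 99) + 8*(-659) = -34165841107353/ 6087401684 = -5612.55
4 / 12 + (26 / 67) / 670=22484 / 67335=0.33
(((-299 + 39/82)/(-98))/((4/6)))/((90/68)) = 59449/17220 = 3.45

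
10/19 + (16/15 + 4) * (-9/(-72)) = 661/570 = 1.16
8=8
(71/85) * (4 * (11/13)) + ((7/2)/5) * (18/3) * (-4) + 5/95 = -58451/4199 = -13.92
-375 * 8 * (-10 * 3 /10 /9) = 1000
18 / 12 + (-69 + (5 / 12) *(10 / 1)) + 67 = 11 / 3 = 3.67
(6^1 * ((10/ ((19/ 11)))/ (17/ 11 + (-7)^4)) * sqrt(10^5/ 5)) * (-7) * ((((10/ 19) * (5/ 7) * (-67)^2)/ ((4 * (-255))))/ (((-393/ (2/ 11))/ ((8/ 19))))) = -987580000 * sqrt(2)/ 302765636253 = -0.00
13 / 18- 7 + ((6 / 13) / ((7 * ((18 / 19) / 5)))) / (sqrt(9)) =-10093 / 1638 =-6.16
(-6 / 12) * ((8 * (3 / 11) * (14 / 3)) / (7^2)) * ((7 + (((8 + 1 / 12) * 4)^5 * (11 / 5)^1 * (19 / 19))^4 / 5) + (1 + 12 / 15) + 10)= -636935437983240527706005259645194505203038328 / 839007496490625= -759153452915968780413742700000.00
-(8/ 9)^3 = -512/ 729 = -0.70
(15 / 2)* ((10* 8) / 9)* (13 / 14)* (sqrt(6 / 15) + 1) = 260* sqrt(10) / 21 + 1300 / 21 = 101.06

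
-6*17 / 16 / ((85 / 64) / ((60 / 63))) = -4.57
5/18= 0.28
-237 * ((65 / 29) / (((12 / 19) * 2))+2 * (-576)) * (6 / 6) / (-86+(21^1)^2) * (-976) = -749467.54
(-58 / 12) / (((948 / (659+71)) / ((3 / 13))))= -10585 / 12324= -0.86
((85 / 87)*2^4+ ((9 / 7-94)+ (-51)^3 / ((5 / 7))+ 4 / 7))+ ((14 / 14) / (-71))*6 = -40166435618 / 216195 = -185788.00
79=79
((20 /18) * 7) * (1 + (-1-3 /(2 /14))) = -490 /3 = -163.33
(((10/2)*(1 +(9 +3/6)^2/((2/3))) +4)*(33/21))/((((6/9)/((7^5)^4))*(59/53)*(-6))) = -618036698055746440317/32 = -19313646814242076259.91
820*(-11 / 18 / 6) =-2255 / 27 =-83.52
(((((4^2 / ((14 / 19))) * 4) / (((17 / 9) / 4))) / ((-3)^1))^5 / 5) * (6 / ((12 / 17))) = -10336990828311871488 / 7018687235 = -1472781231.33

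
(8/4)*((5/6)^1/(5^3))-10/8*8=-749/75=-9.99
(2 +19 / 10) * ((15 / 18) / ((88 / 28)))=1.03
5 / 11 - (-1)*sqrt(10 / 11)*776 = 5 / 11 + 776*sqrt(110) / 11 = 740.34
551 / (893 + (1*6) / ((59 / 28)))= 32509 / 52855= 0.62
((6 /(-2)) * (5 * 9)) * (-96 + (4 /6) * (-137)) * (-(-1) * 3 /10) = 7587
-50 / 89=-0.56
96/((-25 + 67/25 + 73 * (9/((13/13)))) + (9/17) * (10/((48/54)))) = 54400/363027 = 0.15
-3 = -3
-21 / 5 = -4.20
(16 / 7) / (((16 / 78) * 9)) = 26 / 21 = 1.24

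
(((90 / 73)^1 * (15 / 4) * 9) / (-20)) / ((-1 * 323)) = 1215 / 188632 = 0.01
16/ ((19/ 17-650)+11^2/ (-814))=-20128/ 816481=-0.02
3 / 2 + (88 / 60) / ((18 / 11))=647 / 270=2.40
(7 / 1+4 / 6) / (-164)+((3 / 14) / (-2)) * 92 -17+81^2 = 22503427 / 3444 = 6534.10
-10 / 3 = -3.33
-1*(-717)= 717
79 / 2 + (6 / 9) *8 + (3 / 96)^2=137731 / 3072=44.83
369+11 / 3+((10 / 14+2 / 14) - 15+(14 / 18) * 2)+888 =78629 / 63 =1248.08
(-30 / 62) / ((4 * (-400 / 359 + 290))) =-359 / 857336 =-0.00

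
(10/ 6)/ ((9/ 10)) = 50/ 27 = 1.85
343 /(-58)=-5.91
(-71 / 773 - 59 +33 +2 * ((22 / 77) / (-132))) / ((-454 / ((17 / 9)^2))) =673342834 / 3283237881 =0.21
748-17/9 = 6715/9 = 746.11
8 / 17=0.47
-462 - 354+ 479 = -337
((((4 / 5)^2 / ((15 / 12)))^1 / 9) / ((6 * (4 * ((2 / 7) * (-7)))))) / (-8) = 1 / 6750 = 0.00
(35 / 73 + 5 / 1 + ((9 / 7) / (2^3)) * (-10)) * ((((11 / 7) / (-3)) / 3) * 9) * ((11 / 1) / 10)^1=-191543 / 28616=-6.69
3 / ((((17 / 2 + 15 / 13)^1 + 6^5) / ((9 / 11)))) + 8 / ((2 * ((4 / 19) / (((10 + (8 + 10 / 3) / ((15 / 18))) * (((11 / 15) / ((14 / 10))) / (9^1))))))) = 54915464804 / 2104228665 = 26.10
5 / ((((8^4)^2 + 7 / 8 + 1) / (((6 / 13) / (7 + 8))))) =16 / 1744830659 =0.00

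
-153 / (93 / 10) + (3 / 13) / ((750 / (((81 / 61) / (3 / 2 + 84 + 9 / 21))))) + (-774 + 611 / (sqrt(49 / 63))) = -974012553141 / 1232222875 + 1833*sqrt(7) / 7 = -97.64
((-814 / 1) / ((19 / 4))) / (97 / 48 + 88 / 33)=-52096 / 1425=-36.56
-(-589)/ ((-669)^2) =589/ 447561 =0.00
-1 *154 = -154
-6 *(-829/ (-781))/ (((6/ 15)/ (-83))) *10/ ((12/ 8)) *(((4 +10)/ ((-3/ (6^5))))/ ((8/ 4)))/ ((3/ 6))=-249686841600/ 781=-319701461.72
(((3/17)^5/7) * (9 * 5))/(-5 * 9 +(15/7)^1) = -729/28397140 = -0.00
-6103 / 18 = -339.06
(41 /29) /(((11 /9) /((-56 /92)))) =-0.70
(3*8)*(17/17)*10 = 240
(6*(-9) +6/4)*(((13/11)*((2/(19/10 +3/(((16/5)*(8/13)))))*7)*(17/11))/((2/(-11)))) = 2156.72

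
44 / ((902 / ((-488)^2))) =476288 / 41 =11616.78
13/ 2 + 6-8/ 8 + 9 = 41/ 2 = 20.50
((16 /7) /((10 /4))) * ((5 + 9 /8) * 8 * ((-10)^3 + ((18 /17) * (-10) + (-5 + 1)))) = -3863552 /85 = -45453.55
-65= -65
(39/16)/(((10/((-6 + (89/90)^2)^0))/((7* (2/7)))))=39/80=0.49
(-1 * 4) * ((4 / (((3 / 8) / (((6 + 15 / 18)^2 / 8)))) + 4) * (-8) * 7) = 400736 / 27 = 14842.07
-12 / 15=-0.80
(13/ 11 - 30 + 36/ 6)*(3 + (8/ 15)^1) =-13303/ 165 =-80.62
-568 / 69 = -8.23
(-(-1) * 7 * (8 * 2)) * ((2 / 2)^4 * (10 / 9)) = 1120 / 9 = 124.44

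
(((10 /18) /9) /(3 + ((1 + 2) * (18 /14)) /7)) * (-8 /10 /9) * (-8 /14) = 56 /63423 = 0.00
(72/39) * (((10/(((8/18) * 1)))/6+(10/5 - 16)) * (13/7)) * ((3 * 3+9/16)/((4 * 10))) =-18819/2240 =-8.40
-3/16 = -0.19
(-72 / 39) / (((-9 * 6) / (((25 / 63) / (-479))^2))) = 2500 / 106546205493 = 0.00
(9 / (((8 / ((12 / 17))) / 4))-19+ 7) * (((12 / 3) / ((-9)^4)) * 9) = -200 / 4131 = -0.05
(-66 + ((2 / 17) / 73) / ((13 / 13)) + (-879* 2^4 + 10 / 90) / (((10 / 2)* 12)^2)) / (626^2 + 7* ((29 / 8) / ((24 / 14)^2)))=-899446136 / 5042257324731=-0.00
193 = 193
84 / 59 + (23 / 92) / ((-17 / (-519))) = 36333 / 4012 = 9.06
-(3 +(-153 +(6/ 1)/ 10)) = 747/ 5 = 149.40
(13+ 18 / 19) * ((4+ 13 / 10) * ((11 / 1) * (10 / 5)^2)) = 61798 / 19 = 3252.53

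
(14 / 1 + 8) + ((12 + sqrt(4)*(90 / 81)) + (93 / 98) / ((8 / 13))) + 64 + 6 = 760385 / 7056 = 107.76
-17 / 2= -8.50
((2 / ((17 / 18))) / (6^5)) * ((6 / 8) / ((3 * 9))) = 1 / 132192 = 0.00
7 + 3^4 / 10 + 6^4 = 13111 / 10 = 1311.10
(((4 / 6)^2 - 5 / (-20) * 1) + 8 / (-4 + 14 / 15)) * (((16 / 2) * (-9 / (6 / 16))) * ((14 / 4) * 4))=355040 / 69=5145.51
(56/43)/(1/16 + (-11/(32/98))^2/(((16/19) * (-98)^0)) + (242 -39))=229376/273120649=0.00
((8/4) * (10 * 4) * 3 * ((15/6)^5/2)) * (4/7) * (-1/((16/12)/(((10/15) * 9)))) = -421875/14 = -30133.93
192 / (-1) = -192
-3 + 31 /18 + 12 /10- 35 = -3157 /90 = -35.08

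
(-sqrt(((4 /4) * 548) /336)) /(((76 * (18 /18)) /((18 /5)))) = -3 * sqrt(2877) /2660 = -0.06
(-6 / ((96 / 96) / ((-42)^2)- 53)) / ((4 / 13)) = 34398 / 93491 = 0.37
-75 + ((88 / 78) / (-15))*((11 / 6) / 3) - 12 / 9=-402137 / 5265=-76.38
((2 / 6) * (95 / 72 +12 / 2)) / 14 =527 / 3024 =0.17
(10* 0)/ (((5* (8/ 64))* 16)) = 0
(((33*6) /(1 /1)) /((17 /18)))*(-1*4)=-14256 /17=-838.59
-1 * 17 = -17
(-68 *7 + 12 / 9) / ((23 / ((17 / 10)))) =-12104 / 345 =-35.08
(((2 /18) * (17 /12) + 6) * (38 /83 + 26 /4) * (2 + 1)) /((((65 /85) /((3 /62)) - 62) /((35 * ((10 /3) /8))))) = -40088125 /988032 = -40.57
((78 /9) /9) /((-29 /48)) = -416 /261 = -1.59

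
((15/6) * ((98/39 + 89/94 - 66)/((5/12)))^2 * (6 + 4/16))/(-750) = -52566108529/111996300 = -469.36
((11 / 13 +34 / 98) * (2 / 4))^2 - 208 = -84255552 / 405769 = -207.64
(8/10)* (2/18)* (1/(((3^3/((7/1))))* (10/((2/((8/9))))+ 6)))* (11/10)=77/31725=0.00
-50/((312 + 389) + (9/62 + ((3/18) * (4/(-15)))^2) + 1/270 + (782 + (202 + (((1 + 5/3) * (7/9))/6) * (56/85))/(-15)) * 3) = -0.02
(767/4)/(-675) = -767/2700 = -0.28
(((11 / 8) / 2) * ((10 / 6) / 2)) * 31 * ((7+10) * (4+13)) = 492745 / 96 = 5132.76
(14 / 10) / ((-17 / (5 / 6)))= -7 / 102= -0.07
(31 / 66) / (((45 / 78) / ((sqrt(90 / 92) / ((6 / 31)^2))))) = 387283*sqrt(230) / 273240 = 21.50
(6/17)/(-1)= -6/17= -0.35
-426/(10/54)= -11502/5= -2300.40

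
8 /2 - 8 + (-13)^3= -2201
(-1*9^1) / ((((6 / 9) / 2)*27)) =-1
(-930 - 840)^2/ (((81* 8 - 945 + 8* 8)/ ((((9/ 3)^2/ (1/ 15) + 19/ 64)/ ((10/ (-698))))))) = 473379780195/ 3728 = 126979554.77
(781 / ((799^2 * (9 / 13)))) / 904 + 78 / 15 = 135044844701 / 25970152680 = 5.20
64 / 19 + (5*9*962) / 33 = 1315.19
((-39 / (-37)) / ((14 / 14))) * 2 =78 / 37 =2.11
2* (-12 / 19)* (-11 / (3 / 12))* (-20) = -21120 / 19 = -1111.58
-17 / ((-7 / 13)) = 221 / 7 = 31.57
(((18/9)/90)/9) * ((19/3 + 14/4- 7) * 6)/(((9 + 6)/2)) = 34/6075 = 0.01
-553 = -553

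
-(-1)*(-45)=-45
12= 12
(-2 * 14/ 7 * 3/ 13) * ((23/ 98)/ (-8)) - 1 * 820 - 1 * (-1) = -2086743/ 2548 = -818.97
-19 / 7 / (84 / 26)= -247 / 294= -0.84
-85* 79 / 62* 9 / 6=-162.46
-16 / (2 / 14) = -112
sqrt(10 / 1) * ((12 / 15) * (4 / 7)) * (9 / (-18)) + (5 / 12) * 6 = 5 / 2- 8 * sqrt(10) / 35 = 1.78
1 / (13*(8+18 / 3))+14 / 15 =2563 / 2730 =0.94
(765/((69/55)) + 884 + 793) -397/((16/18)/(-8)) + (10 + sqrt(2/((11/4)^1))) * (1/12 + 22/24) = 2 * sqrt(22)/11 + 135005/23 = 5870.64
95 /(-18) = -95 /18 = -5.28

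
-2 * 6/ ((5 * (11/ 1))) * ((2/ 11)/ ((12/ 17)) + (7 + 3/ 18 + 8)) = -2036/ 605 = -3.37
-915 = -915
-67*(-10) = 670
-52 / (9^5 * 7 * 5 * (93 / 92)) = -4784 / 192204495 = -0.00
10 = 10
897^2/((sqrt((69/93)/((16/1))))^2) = 17351568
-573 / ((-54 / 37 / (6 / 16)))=7067 / 48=147.23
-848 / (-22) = 424 / 11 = 38.55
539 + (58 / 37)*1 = 20001 / 37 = 540.57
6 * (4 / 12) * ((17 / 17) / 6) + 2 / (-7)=1 / 21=0.05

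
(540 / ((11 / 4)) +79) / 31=3029 / 341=8.88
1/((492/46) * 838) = 23/206148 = 0.00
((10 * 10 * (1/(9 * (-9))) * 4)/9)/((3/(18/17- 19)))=122000/37179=3.28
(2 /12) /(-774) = -1 /4644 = -0.00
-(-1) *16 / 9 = 16 / 9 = 1.78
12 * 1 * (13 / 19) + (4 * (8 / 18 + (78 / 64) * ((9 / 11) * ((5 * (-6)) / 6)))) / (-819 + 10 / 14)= 709619327 / 86194944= 8.23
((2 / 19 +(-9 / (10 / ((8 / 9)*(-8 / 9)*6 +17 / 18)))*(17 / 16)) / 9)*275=3747425 / 32832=114.14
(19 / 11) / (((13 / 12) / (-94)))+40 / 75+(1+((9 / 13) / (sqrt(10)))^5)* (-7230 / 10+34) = -1798241 / 2145-3129597* sqrt(10) / 28561000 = -838.69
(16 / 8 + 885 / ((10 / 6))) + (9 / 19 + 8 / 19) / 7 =70906 / 133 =533.13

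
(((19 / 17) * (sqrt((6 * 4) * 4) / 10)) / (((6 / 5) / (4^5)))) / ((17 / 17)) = 19456 * sqrt(6) / 51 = 934.46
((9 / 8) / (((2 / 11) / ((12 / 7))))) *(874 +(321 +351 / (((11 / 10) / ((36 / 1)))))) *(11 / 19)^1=41432985 / 532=77881.55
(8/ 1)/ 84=2/ 21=0.10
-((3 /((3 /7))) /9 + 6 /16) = -83 /72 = -1.15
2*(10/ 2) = 10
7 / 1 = 7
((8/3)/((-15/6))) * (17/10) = -136/75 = -1.81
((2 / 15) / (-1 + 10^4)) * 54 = 4 / 5555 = 0.00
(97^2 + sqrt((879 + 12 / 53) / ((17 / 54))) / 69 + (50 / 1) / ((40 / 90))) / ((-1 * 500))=-19043 / 1000-21 * sqrt(571234) / 10361500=-19.04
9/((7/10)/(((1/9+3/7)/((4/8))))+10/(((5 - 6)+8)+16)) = 140760/16943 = 8.31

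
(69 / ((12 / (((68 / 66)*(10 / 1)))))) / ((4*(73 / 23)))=44965 / 9636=4.67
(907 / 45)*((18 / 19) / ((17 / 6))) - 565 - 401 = -1549206 / 1615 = -959.26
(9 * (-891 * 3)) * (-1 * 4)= 96228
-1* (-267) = 267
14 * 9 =126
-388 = -388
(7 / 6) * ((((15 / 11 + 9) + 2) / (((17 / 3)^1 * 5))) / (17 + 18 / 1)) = 4 / 275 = 0.01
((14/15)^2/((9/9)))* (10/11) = 392/495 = 0.79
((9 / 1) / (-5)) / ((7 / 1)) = -9 / 35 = -0.26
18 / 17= 1.06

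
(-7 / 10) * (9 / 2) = -3.15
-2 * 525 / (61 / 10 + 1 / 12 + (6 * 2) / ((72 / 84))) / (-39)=3000 / 2249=1.33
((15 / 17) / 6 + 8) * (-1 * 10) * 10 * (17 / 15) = -2770 / 3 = -923.33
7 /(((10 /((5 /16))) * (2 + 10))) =7 /384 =0.02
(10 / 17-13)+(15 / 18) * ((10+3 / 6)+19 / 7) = -1999 / 1428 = -1.40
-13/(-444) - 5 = -2207/444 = -4.97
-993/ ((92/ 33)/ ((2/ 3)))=-10923/ 46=-237.46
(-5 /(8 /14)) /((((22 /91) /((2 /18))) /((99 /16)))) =-3185 /128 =-24.88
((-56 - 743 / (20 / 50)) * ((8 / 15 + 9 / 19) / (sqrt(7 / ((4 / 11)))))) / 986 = -156907 * sqrt(77) / 3091110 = -0.45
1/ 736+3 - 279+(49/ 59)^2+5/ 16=-704545169/ 2562016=-275.00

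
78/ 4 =39/ 2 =19.50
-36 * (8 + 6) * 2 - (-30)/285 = -19150/19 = -1007.89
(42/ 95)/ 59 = 42/ 5605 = 0.01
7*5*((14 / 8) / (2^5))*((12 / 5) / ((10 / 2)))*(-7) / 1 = -1029 / 160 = -6.43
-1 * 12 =-12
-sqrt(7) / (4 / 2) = -sqrt(7) / 2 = -1.32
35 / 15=7 / 3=2.33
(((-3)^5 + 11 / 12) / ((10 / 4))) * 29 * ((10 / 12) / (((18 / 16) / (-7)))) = 1179430 / 81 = 14560.86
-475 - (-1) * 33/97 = -46042/97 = -474.66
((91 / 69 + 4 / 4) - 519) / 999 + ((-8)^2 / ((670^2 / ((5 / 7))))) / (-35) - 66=-25213564133321 / 379053292275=-66.52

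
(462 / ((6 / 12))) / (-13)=-924 / 13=-71.08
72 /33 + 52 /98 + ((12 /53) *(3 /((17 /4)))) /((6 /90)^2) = 18780862 /485639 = 38.67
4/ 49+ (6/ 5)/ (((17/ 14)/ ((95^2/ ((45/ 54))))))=8915324/ 833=10702.67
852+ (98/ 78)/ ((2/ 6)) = 11125/ 13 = 855.77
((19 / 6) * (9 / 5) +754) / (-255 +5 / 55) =-83567 / 28040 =-2.98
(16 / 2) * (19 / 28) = 38 / 7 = 5.43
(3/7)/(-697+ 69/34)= -102/165403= -0.00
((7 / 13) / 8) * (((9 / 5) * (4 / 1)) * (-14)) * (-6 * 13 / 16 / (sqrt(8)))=1323 * sqrt(2) / 160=11.69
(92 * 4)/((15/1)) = 368/15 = 24.53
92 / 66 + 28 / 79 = 4558 / 2607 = 1.75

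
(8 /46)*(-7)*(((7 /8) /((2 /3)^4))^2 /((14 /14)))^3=-232592867762172183 /25288767438848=-9197.48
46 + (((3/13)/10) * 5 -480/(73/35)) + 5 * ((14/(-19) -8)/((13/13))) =-8211527/36062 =-227.71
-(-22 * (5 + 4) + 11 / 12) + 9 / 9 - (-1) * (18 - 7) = 2509 / 12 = 209.08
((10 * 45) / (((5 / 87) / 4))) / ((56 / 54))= 211410 / 7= 30201.43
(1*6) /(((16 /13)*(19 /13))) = 507 /152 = 3.34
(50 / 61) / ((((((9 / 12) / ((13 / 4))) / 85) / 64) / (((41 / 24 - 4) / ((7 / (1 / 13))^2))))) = -1870000 / 349713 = -5.35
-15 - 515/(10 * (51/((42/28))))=-1123/68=-16.51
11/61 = 0.18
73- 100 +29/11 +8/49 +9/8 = -99501/4312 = -23.08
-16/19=-0.84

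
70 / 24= 35 / 12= 2.92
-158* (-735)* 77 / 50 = 894201 / 5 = 178840.20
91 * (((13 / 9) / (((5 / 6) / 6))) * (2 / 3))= 9464 / 15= 630.93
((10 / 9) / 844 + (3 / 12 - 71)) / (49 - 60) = 537407 / 83556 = 6.43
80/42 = 40/21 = 1.90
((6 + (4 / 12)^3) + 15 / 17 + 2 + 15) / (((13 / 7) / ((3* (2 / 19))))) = 153706 / 37791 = 4.07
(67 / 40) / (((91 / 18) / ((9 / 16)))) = 5427 / 29120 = 0.19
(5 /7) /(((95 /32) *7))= 32 /931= 0.03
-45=-45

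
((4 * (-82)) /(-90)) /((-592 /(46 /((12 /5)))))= -0.12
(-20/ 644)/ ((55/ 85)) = -85/ 1771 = -0.05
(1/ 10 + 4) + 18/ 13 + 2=973/ 130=7.48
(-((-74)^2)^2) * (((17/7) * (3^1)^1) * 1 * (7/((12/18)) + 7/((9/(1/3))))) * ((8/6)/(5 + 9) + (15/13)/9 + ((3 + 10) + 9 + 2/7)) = -130000727966360/2457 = -52910349192.66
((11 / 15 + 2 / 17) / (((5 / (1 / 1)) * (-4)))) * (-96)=1736 / 425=4.08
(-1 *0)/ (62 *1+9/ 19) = 0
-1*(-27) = 27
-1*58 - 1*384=-442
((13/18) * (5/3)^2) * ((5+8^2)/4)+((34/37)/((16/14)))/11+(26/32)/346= 2109878549/60835104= 34.68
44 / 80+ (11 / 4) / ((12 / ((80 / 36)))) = 143 / 135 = 1.06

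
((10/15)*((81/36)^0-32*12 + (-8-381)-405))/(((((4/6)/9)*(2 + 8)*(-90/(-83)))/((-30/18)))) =97691/60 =1628.18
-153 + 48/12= -149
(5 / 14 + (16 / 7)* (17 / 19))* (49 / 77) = 1.53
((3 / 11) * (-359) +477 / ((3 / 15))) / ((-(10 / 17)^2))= -3635331 / 550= -6609.69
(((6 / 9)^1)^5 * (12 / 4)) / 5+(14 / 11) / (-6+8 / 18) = -3343 / 22275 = -0.15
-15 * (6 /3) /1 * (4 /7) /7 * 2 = -240 /49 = -4.90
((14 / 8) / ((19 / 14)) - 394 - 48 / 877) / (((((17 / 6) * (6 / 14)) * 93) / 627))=-1007875715 / 462179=-2180.70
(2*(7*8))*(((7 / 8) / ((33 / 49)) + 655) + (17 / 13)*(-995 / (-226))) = 3594585778 / 48477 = 74150.33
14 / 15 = 0.93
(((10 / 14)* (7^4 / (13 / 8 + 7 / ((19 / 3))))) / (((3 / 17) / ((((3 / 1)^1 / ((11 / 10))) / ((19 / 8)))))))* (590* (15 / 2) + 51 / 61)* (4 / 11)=6578318.06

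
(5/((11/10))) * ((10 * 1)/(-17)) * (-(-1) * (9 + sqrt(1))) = -5000/187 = -26.74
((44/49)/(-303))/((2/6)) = -44/4949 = -0.01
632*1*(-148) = -93536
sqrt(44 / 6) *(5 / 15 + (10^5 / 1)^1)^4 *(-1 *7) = -56700756003780008400007 *sqrt(66) / 243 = -1895634235994246051998.40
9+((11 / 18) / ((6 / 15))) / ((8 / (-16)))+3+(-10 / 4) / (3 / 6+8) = 8.65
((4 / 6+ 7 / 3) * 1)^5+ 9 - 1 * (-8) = 260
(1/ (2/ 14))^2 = 49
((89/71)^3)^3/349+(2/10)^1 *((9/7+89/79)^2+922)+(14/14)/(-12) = 54463005643223818467113031917/293597314230999283359394260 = 185.50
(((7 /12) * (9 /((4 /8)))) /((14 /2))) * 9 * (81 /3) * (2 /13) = 729 /13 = 56.08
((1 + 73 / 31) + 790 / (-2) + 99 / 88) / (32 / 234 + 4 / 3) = -11331333 / 42656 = -265.64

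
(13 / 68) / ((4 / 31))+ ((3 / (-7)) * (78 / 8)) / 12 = 1079 / 952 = 1.13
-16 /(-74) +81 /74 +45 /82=2821 /1517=1.86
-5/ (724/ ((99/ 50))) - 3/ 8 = -1407/ 3620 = -0.39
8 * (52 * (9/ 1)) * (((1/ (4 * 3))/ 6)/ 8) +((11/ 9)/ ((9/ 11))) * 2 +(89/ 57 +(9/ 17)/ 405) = 11.05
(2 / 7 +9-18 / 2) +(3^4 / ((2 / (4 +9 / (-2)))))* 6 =-1697 / 14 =-121.21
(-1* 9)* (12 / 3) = -36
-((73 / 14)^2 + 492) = -101761 / 196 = -519.19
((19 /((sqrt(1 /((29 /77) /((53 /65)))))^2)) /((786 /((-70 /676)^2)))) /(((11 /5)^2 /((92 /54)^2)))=6376103125 /88804312485174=0.00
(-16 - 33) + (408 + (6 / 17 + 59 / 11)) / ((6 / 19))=1414957 / 1122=1261.10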